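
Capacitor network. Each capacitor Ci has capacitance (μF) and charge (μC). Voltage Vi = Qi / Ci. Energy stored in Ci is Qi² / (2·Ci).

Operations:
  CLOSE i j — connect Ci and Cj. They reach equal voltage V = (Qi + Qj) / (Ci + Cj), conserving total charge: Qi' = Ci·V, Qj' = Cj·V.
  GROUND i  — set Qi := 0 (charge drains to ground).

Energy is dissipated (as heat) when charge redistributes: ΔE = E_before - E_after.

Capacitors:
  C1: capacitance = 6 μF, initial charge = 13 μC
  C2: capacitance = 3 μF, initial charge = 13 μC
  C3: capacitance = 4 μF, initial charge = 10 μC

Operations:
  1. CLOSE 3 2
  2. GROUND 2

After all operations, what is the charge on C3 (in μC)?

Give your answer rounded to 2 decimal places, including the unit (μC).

Initial: C1(6μF, Q=13μC, V=2.17V), C2(3μF, Q=13μC, V=4.33V), C3(4μF, Q=10μC, V=2.50V)
Op 1: CLOSE 3-2: Q_total=23.00, C_total=7.00, V=3.29; Q3=13.14, Q2=9.86; dissipated=2.881
Op 2: GROUND 2: Q2=0; energy lost=16.194
Final charges: Q1=13.00, Q2=0.00, Q3=13.14

Answer: 13.14 μC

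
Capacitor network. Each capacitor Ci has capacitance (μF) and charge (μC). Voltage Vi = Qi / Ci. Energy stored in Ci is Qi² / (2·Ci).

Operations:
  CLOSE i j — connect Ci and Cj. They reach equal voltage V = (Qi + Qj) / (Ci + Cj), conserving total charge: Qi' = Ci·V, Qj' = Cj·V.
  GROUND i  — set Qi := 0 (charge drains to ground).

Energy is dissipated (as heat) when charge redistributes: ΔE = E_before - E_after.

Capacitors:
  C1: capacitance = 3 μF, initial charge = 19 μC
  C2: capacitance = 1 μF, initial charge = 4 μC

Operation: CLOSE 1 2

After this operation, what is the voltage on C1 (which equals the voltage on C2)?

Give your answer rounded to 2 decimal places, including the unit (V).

Initial: C1(3μF, Q=19μC, V=6.33V), C2(1μF, Q=4μC, V=4.00V)
Op 1: CLOSE 1-2: Q_total=23.00, C_total=4.00, V=5.75; Q1=17.25, Q2=5.75; dissipated=2.042

Answer: 5.75 V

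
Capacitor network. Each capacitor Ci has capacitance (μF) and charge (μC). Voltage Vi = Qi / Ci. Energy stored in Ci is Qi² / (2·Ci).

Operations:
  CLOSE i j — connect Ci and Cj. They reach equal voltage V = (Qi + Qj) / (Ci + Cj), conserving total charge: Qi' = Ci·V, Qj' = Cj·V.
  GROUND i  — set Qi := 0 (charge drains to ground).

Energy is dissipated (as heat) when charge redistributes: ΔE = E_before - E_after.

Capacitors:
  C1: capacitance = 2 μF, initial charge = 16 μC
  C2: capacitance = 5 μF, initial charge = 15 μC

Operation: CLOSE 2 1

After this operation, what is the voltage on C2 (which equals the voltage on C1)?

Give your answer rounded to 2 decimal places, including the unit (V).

Initial: C1(2μF, Q=16μC, V=8.00V), C2(5μF, Q=15μC, V=3.00V)
Op 1: CLOSE 2-1: Q_total=31.00, C_total=7.00, V=4.43; Q2=22.14, Q1=8.86; dissipated=17.857

Answer: 4.43 V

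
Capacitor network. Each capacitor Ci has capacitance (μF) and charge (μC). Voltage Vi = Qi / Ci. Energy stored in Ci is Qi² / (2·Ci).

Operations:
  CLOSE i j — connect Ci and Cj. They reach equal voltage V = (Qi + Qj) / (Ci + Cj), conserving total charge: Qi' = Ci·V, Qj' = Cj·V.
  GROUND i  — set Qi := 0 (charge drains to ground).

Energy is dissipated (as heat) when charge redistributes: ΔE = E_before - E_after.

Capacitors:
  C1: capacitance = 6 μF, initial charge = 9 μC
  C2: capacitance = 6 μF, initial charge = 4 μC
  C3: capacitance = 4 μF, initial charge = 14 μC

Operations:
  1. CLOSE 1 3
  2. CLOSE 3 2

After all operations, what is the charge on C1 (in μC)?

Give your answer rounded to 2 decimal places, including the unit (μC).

Answer: 13.80 μC

Derivation:
Initial: C1(6μF, Q=9μC, V=1.50V), C2(6μF, Q=4μC, V=0.67V), C3(4μF, Q=14μC, V=3.50V)
Op 1: CLOSE 1-3: Q_total=23.00, C_total=10.00, V=2.30; Q1=13.80, Q3=9.20; dissipated=4.800
Op 2: CLOSE 3-2: Q_total=13.20, C_total=10.00, V=1.32; Q3=5.28, Q2=7.92; dissipated=3.201
Final charges: Q1=13.80, Q2=7.92, Q3=5.28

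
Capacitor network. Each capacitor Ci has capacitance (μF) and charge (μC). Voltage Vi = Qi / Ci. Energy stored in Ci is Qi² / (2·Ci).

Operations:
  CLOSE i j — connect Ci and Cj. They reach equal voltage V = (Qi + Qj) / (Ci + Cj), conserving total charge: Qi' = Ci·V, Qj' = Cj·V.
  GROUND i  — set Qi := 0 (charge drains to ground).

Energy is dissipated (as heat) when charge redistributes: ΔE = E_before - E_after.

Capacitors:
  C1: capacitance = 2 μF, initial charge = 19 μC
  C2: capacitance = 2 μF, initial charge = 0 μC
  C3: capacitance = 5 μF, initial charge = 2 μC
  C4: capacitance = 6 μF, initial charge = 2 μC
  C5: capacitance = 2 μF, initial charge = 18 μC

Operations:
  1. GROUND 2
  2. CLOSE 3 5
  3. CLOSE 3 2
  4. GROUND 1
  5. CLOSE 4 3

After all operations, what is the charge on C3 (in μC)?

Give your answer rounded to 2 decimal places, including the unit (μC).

Initial: C1(2μF, Q=19μC, V=9.50V), C2(2μF, Q=0μC, V=0.00V), C3(5μF, Q=2μC, V=0.40V), C4(6μF, Q=2μC, V=0.33V), C5(2μF, Q=18μC, V=9.00V)
Op 1: GROUND 2: Q2=0; energy lost=0.000
Op 2: CLOSE 3-5: Q_total=20.00, C_total=7.00, V=2.86; Q3=14.29, Q5=5.71; dissipated=52.829
Op 3: CLOSE 3-2: Q_total=14.29, C_total=7.00, V=2.04; Q3=10.20, Q2=4.08; dissipated=5.831
Op 4: GROUND 1: Q1=0; energy lost=90.250
Op 5: CLOSE 4-3: Q_total=12.20, C_total=11.00, V=1.11; Q4=6.66, Q3=5.55; dissipated=3.976
Final charges: Q1=0.00, Q2=4.08, Q3=5.55, Q4=6.66, Q5=5.71

Answer: 5.55 μC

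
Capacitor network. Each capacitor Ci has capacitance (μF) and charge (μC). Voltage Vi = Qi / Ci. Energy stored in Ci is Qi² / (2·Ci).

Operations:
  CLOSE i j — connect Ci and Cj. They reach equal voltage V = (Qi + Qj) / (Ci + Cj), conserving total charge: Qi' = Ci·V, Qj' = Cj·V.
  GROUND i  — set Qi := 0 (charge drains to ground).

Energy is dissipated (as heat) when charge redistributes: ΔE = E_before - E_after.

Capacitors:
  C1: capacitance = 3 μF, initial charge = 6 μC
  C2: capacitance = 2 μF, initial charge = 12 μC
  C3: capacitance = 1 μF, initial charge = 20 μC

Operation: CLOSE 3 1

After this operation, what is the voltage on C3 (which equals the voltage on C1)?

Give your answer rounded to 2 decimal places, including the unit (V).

Answer: 6.50 V

Derivation:
Initial: C1(3μF, Q=6μC, V=2.00V), C2(2μF, Q=12μC, V=6.00V), C3(1μF, Q=20μC, V=20.00V)
Op 1: CLOSE 3-1: Q_total=26.00, C_total=4.00, V=6.50; Q3=6.50, Q1=19.50; dissipated=121.500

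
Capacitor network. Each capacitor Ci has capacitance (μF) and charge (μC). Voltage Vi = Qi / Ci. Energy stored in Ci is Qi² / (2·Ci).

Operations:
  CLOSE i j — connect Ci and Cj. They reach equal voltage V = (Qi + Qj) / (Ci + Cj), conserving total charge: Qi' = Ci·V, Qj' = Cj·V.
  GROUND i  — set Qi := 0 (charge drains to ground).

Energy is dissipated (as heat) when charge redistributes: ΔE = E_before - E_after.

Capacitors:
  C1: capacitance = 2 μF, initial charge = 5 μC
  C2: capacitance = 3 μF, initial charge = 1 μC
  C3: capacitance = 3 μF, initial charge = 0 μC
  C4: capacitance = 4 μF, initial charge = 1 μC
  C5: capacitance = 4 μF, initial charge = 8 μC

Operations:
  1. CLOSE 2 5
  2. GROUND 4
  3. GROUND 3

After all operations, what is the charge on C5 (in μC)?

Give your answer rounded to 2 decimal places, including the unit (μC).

Answer: 5.14 μC

Derivation:
Initial: C1(2μF, Q=5μC, V=2.50V), C2(3μF, Q=1μC, V=0.33V), C3(3μF, Q=0μC, V=0.00V), C4(4μF, Q=1μC, V=0.25V), C5(4μF, Q=8μC, V=2.00V)
Op 1: CLOSE 2-5: Q_total=9.00, C_total=7.00, V=1.29; Q2=3.86, Q5=5.14; dissipated=2.381
Op 2: GROUND 4: Q4=0; energy lost=0.125
Op 3: GROUND 3: Q3=0; energy lost=0.000
Final charges: Q1=5.00, Q2=3.86, Q3=0.00, Q4=0.00, Q5=5.14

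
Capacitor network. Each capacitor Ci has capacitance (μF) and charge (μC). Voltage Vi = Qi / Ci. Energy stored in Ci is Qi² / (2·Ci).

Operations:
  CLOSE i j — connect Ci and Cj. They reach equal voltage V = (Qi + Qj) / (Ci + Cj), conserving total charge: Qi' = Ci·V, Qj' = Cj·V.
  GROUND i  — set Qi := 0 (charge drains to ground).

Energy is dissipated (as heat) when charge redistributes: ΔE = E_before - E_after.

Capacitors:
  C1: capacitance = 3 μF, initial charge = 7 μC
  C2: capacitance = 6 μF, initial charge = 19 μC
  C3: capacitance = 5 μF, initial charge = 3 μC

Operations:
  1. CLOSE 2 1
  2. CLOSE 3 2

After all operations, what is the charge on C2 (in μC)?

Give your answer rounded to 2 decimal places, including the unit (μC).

Answer: 11.09 μC

Derivation:
Initial: C1(3μF, Q=7μC, V=2.33V), C2(6μF, Q=19μC, V=3.17V), C3(5μF, Q=3μC, V=0.60V)
Op 1: CLOSE 2-1: Q_total=26.00, C_total=9.00, V=2.89; Q2=17.33, Q1=8.67; dissipated=0.694
Op 2: CLOSE 3-2: Q_total=20.33, C_total=11.00, V=1.85; Q3=9.24, Q2=11.09; dissipated=7.144
Final charges: Q1=8.67, Q2=11.09, Q3=9.24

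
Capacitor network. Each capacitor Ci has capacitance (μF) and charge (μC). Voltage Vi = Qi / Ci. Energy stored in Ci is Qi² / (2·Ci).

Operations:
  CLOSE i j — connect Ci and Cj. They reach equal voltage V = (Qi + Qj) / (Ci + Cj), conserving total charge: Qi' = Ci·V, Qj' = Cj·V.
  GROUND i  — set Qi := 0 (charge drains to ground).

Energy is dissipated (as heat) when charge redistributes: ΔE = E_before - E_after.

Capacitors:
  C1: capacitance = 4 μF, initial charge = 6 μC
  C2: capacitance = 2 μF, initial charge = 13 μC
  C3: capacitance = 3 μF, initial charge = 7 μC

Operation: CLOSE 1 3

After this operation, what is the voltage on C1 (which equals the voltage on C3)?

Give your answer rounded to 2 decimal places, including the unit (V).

Answer: 1.86 V

Derivation:
Initial: C1(4μF, Q=6μC, V=1.50V), C2(2μF, Q=13μC, V=6.50V), C3(3μF, Q=7μC, V=2.33V)
Op 1: CLOSE 1-3: Q_total=13.00, C_total=7.00, V=1.86; Q1=7.43, Q3=5.57; dissipated=0.595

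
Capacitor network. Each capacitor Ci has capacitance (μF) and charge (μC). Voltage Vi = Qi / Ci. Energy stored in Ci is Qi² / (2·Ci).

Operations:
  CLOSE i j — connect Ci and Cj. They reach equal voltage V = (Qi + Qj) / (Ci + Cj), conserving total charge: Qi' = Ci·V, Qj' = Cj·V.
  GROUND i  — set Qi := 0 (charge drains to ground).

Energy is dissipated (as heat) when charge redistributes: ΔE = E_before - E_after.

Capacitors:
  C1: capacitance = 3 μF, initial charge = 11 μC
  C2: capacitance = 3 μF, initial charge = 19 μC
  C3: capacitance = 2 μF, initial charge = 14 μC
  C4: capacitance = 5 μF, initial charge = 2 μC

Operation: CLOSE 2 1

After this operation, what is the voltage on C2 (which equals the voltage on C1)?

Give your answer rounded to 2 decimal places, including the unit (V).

Answer: 5.00 V

Derivation:
Initial: C1(3μF, Q=11μC, V=3.67V), C2(3μF, Q=19μC, V=6.33V), C3(2μF, Q=14μC, V=7.00V), C4(5μF, Q=2μC, V=0.40V)
Op 1: CLOSE 2-1: Q_total=30.00, C_total=6.00, V=5.00; Q2=15.00, Q1=15.00; dissipated=5.333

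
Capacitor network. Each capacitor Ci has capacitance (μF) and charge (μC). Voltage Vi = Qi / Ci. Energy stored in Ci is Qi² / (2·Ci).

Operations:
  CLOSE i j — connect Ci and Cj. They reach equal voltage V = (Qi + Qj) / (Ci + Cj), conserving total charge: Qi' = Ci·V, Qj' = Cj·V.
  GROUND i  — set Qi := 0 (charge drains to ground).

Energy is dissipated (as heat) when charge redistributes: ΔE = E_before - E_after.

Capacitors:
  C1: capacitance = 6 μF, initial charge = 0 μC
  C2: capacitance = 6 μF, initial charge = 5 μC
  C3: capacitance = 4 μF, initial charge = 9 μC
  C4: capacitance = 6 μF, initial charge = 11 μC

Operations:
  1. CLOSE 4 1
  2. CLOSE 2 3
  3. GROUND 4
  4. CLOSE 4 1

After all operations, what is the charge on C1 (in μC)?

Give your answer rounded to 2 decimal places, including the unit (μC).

Initial: C1(6μF, Q=0μC, V=0.00V), C2(6μF, Q=5μC, V=0.83V), C3(4μF, Q=9μC, V=2.25V), C4(6μF, Q=11μC, V=1.83V)
Op 1: CLOSE 4-1: Q_total=11.00, C_total=12.00, V=0.92; Q4=5.50, Q1=5.50; dissipated=5.042
Op 2: CLOSE 2-3: Q_total=14.00, C_total=10.00, V=1.40; Q2=8.40, Q3=5.60; dissipated=2.408
Op 3: GROUND 4: Q4=0; energy lost=2.521
Op 4: CLOSE 4-1: Q_total=5.50, C_total=12.00, V=0.46; Q4=2.75, Q1=2.75; dissipated=1.260
Final charges: Q1=2.75, Q2=8.40, Q3=5.60, Q4=2.75

Answer: 2.75 μC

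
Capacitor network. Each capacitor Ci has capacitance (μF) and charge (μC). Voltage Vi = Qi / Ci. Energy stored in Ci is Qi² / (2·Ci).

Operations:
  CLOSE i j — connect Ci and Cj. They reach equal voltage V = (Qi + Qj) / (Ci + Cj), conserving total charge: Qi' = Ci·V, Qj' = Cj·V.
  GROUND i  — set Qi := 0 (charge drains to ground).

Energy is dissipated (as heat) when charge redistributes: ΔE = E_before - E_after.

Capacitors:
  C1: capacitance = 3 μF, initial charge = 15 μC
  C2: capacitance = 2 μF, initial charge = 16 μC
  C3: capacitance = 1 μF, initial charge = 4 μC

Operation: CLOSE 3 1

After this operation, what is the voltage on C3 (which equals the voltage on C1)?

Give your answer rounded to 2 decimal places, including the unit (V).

Initial: C1(3μF, Q=15μC, V=5.00V), C2(2μF, Q=16μC, V=8.00V), C3(1μF, Q=4μC, V=4.00V)
Op 1: CLOSE 3-1: Q_total=19.00, C_total=4.00, V=4.75; Q3=4.75, Q1=14.25; dissipated=0.375

Answer: 4.75 V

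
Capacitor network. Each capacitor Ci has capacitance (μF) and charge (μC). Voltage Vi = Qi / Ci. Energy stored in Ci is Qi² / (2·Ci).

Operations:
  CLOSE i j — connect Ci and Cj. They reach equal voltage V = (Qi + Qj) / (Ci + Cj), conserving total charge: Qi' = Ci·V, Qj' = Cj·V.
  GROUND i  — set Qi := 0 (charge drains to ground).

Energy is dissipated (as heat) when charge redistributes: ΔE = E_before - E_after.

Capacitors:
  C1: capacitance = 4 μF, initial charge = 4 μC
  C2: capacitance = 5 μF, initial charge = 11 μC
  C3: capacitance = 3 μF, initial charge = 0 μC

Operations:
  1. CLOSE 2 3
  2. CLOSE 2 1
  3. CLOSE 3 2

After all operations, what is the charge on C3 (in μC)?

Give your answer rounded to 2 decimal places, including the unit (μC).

Answer: 3.81 μC

Derivation:
Initial: C1(4μF, Q=4μC, V=1.00V), C2(5μF, Q=11μC, V=2.20V), C3(3μF, Q=0μC, V=0.00V)
Op 1: CLOSE 2-3: Q_total=11.00, C_total=8.00, V=1.38; Q2=6.88, Q3=4.12; dissipated=4.537
Op 2: CLOSE 2-1: Q_total=10.88, C_total=9.00, V=1.21; Q2=6.04, Q1=4.83; dissipated=0.156
Op 3: CLOSE 3-2: Q_total=10.17, C_total=8.00, V=1.27; Q3=3.81, Q2=6.35; dissipated=0.026
Final charges: Q1=4.83, Q2=6.35, Q3=3.81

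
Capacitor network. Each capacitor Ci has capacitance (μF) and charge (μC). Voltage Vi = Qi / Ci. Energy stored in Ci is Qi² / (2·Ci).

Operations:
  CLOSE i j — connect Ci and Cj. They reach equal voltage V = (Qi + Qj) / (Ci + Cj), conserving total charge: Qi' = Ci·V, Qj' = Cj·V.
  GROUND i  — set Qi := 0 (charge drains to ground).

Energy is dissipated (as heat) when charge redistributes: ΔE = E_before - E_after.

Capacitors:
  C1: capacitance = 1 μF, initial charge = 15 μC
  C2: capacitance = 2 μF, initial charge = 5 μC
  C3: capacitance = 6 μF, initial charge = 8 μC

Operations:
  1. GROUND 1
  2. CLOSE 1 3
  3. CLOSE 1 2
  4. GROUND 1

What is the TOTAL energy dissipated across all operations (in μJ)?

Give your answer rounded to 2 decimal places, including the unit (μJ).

Initial: C1(1μF, Q=15μC, V=15.00V), C2(2μF, Q=5μC, V=2.50V), C3(6μF, Q=8μC, V=1.33V)
Op 1: GROUND 1: Q1=0; energy lost=112.500
Op 2: CLOSE 1-3: Q_total=8.00, C_total=7.00, V=1.14; Q1=1.14, Q3=6.86; dissipated=0.762
Op 3: CLOSE 1-2: Q_total=6.14, C_total=3.00, V=2.05; Q1=2.05, Q2=4.10; dissipated=0.614
Op 4: GROUND 1: Q1=0; energy lost=2.096
Total dissipated: 115.972 μJ

Answer: 115.97 μJ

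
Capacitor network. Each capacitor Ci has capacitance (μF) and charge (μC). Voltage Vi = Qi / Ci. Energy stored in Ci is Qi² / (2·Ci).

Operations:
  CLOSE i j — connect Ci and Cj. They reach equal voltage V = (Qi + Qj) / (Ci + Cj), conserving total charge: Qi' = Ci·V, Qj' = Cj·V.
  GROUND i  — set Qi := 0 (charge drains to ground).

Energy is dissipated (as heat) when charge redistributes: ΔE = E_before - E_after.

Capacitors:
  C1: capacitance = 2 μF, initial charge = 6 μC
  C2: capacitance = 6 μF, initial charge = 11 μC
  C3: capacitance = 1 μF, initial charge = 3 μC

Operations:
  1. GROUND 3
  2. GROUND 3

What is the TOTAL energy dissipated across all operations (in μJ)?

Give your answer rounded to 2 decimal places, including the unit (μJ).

Answer: 4.50 μJ

Derivation:
Initial: C1(2μF, Q=6μC, V=3.00V), C2(6μF, Q=11μC, V=1.83V), C3(1μF, Q=3μC, V=3.00V)
Op 1: GROUND 3: Q3=0; energy lost=4.500
Op 2: GROUND 3: Q3=0; energy lost=0.000
Total dissipated: 4.500 μJ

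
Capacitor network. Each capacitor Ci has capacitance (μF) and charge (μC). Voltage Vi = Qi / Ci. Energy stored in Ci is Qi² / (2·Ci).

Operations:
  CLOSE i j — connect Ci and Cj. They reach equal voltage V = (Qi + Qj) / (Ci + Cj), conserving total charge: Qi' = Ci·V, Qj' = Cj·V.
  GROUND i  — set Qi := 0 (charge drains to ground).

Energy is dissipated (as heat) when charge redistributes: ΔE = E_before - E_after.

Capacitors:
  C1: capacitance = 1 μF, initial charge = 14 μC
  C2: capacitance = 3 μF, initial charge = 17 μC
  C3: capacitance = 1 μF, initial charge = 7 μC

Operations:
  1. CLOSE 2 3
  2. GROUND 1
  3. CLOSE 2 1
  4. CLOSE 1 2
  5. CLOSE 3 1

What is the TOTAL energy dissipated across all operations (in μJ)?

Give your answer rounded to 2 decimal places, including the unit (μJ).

Answer: 112.73 μJ

Derivation:
Initial: C1(1μF, Q=14μC, V=14.00V), C2(3μF, Q=17μC, V=5.67V), C3(1μF, Q=7μC, V=7.00V)
Op 1: CLOSE 2-3: Q_total=24.00, C_total=4.00, V=6.00; Q2=18.00, Q3=6.00; dissipated=0.667
Op 2: GROUND 1: Q1=0; energy lost=98.000
Op 3: CLOSE 2-1: Q_total=18.00, C_total=4.00, V=4.50; Q2=13.50, Q1=4.50; dissipated=13.500
Op 4: CLOSE 1-2: Q_total=18.00, C_total=4.00, V=4.50; Q1=4.50, Q2=13.50; dissipated=0.000
Op 5: CLOSE 3-1: Q_total=10.50, C_total=2.00, V=5.25; Q3=5.25, Q1=5.25; dissipated=0.562
Total dissipated: 112.729 μJ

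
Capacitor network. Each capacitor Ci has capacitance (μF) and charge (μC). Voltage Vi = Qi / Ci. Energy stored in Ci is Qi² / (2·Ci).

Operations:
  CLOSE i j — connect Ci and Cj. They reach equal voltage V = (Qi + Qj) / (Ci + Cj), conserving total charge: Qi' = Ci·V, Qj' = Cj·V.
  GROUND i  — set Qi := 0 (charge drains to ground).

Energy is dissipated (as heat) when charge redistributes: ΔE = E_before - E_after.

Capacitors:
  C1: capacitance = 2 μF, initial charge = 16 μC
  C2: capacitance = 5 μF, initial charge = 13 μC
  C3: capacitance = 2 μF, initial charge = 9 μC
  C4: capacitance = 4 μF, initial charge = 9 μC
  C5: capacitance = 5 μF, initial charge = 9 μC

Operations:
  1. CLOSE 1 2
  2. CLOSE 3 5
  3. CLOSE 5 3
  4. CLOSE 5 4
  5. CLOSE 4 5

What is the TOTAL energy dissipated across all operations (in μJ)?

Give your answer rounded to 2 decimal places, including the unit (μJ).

Answer: 26.15 μJ

Derivation:
Initial: C1(2μF, Q=16μC, V=8.00V), C2(5μF, Q=13μC, V=2.60V), C3(2μF, Q=9μC, V=4.50V), C4(4μF, Q=9μC, V=2.25V), C5(5μF, Q=9μC, V=1.80V)
Op 1: CLOSE 1-2: Q_total=29.00, C_total=7.00, V=4.14; Q1=8.29, Q2=20.71; dissipated=20.829
Op 2: CLOSE 3-5: Q_total=18.00, C_total=7.00, V=2.57; Q3=5.14, Q5=12.86; dissipated=5.207
Op 3: CLOSE 5-3: Q_total=18.00, C_total=7.00, V=2.57; Q5=12.86, Q3=5.14; dissipated=0.000
Op 4: CLOSE 5-4: Q_total=21.86, C_total=9.00, V=2.43; Q5=12.14, Q4=9.71; dissipated=0.115
Op 5: CLOSE 4-5: Q_total=21.86, C_total=9.00, V=2.43; Q4=9.71, Q5=12.14; dissipated=0.000
Total dissipated: 26.151 μJ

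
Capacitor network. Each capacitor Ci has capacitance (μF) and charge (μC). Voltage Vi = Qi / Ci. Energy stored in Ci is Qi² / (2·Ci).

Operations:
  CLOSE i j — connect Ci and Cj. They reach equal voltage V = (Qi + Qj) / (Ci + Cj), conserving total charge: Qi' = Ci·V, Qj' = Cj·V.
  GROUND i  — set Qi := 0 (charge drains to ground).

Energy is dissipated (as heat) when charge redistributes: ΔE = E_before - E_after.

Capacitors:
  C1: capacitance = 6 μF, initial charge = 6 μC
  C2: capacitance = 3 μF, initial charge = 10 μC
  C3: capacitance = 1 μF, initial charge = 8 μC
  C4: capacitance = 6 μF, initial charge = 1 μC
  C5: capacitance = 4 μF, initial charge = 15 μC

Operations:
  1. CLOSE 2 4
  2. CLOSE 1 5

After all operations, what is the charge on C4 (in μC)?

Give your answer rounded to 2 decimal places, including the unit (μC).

Answer: 7.33 μC

Derivation:
Initial: C1(6μF, Q=6μC, V=1.00V), C2(3μF, Q=10μC, V=3.33V), C3(1μF, Q=8μC, V=8.00V), C4(6μF, Q=1μC, V=0.17V), C5(4μF, Q=15μC, V=3.75V)
Op 1: CLOSE 2-4: Q_total=11.00, C_total=9.00, V=1.22; Q2=3.67, Q4=7.33; dissipated=10.028
Op 2: CLOSE 1-5: Q_total=21.00, C_total=10.00, V=2.10; Q1=12.60, Q5=8.40; dissipated=9.075
Final charges: Q1=12.60, Q2=3.67, Q3=8.00, Q4=7.33, Q5=8.40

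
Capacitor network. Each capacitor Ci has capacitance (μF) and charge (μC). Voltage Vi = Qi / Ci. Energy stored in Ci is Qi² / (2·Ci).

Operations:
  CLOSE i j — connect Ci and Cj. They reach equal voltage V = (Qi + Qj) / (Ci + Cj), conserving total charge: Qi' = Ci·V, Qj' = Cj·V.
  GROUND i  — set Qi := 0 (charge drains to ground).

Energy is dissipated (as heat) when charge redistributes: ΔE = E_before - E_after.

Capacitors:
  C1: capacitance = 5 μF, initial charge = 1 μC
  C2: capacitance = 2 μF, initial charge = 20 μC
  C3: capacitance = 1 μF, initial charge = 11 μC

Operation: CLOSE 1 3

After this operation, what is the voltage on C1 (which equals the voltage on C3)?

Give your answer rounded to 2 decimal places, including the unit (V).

Answer: 2.00 V

Derivation:
Initial: C1(5μF, Q=1μC, V=0.20V), C2(2μF, Q=20μC, V=10.00V), C3(1μF, Q=11μC, V=11.00V)
Op 1: CLOSE 1-3: Q_total=12.00, C_total=6.00, V=2.00; Q1=10.00, Q3=2.00; dissipated=48.600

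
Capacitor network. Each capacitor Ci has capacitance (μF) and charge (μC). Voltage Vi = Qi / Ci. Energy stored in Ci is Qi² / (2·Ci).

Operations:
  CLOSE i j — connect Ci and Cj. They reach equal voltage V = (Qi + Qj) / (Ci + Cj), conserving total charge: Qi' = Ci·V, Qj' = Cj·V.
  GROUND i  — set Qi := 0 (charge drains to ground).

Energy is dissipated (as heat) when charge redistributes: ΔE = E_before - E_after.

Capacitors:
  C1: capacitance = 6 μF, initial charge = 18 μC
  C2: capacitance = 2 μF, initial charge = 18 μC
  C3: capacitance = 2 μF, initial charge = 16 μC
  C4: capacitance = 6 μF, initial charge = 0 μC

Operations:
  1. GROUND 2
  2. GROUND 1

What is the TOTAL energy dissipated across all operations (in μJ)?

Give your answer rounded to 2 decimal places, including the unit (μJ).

Initial: C1(6μF, Q=18μC, V=3.00V), C2(2μF, Q=18μC, V=9.00V), C3(2μF, Q=16μC, V=8.00V), C4(6μF, Q=0μC, V=0.00V)
Op 1: GROUND 2: Q2=0; energy lost=81.000
Op 2: GROUND 1: Q1=0; energy lost=27.000
Total dissipated: 108.000 μJ

Answer: 108.00 μJ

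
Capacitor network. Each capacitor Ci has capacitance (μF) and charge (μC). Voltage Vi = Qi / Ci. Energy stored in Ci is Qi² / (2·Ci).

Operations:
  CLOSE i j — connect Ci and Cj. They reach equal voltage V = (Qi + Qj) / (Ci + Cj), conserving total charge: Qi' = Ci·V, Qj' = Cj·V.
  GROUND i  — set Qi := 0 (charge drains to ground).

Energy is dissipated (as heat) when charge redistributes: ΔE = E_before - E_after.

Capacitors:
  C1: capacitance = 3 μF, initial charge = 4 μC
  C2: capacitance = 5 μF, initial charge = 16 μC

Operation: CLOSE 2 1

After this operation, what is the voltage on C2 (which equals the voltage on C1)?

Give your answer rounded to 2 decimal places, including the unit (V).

Answer: 2.50 V

Derivation:
Initial: C1(3μF, Q=4μC, V=1.33V), C2(5μF, Q=16μC, V=3.20V)
Op 1: CLOSE 2-1: Q_total=20.00, C_total=8.00, V=2.50; Q2=12.50, Q1=7.50; dissipated=3.267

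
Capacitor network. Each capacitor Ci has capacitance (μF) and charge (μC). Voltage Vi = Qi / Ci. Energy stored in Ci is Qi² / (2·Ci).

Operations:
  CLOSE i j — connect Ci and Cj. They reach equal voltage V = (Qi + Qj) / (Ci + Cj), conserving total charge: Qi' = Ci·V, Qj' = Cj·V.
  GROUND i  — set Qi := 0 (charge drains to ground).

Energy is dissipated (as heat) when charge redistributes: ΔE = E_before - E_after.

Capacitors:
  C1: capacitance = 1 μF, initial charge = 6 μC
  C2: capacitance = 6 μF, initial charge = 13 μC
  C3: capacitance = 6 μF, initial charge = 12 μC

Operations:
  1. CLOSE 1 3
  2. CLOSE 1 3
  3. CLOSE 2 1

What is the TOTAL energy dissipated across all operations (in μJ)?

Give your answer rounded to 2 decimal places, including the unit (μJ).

Answer: 6.93 μJ

Derivation:
Initial: C1(1μF, Q=6μC, V=6.00V), C2(6μF, Q=13μC, V=2.17V), C3(6μF, Q=12μC, V=2.00V)
Op 1: CLOSE 1-3: Q_total=18.00, C_total=7.00, V=2.57; Q1=2.57, Q3=15.43; dissipated=6.857
Op 2: CLOSE 1-3: Q_total=18.00, C_total=7.00, V=2.57; Q1=2.57, Q3=15.43; dissipated=0.000
Op 3: CLOSE 2-1: Q_total=15.57, C_total=7.00, V=2.22; Q2=13.35, Q1=2.22; dissipated=0.070
Total dissipated: 6.927 μJ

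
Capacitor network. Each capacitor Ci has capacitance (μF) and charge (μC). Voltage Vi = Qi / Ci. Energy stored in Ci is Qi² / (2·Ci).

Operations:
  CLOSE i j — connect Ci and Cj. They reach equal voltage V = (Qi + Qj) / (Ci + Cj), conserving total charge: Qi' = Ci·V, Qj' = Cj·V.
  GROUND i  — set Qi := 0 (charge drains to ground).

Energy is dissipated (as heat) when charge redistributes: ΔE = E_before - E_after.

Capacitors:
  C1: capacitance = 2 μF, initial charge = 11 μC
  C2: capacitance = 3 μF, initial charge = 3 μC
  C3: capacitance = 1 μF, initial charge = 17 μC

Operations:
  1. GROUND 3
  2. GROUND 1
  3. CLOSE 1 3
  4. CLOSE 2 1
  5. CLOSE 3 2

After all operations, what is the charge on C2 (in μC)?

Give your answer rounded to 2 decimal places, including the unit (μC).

Answer: 1.35 μC

Derivation:
Initial: C1(2μF, Q=11μC, V=5.50V), C2(3μF, Q=3μC, V=1.00V), C3(1μF, Q=17μC, V=17.00V)
Op 1: GROUND 3: Q3=0; energy lost=144.500
Op 2: GROUND 1: Q1=0; energy lost=30.250
Op 3: CLOSE 1-3: Q_total=0.00, C_total=3.00, V=0.00; Q1=0.00, Q3=0.00; dissipated=0.000
Op 4: CLOSE 2-1: Q_total=3.00, C_total=5.00, V=0.60; Q2=1.80, Q1=1.20; dissipated=0.600
Op 5: CLOSE 3-2: Q_total=1.80, C_total=4.00, V=0.45; Q3=0.45, Q2=1.35; dissipated=0.135
Final charges: Q1=1.20, Q2=1.35, Q3=0.45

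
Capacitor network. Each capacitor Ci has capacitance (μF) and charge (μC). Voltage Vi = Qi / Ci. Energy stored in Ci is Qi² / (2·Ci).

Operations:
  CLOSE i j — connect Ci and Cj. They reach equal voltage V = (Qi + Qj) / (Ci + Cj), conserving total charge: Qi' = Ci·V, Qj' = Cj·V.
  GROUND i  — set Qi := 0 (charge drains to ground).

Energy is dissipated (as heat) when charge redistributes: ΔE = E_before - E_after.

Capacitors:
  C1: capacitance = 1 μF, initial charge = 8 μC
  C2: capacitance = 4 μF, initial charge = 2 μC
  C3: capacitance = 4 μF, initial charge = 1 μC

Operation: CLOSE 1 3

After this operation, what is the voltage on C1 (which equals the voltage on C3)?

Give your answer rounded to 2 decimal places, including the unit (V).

Initial: C1(1μF, Q=8μC, V=8.00V), C2(4μF, Q=2μC, V=0.50V), C3(4μF, Q=1μC, V=0.25V)
Op 1: CLOSE 1-3: Q_total=9.00, C_total=5.00, V=1.80; Q1=1.80, Q3=7.20; dissipated=24.025

Answer: 1.80 V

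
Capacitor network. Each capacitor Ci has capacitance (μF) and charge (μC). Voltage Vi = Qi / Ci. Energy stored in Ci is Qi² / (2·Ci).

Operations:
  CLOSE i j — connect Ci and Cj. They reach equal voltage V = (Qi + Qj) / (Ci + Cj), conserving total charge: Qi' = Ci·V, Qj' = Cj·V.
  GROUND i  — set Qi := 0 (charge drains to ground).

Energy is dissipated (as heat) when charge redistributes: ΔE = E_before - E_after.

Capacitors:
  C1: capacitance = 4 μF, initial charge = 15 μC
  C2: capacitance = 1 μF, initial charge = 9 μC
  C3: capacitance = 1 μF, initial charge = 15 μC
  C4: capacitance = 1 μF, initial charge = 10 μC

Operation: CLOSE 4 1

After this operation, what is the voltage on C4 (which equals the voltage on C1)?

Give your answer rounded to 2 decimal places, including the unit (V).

Initial: C1(4μF, Q=15μC, V=3.75V), C2(1μF, Q=9μC, V=9.00V), C3(1μF, Q=15μC, V=15.00V), C4(1μF, Q=10μC, V=10.00V)
Op 1: CLOSE 4-1: Q_total=25.00, C_total=5.00, V=5.00; Q4=5.00, Q1=20.00; dissipated=15.625

Answer: 5.00 V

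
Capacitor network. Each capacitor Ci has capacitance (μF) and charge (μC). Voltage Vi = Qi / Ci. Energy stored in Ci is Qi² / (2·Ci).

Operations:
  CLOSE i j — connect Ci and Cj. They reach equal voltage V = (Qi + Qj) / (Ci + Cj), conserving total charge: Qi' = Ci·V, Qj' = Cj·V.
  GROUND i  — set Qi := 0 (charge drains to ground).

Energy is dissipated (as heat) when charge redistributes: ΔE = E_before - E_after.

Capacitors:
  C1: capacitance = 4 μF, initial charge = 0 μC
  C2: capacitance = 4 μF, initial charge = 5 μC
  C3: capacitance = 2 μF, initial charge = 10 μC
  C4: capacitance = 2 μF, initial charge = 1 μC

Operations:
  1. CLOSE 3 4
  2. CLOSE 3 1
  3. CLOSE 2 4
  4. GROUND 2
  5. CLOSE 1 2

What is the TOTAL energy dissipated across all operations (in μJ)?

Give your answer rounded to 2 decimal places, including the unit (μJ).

Answer: 23.63 μJ

Derivation:
Initial: C1(4μF, Q=0μC, V=0.00V), C2(4μF, Q=5μC, V=1.25V), C3(2μF, Q=10μC, V=5.00V), C4(2μF, Q=1μC, V=0.50V)
Op 1: CLOSE 3-4: Q_total=11.00, C_total=4.00, V=2.75; Q3=5.50, Q4=5.50; dissipated=10.125
Op 2: CLOSE 3-1: Q_total=5.50, C_total=6.00, V=0.92; Q3=1.83, Q1=3.67; dissipated=5.042
Op 3: CLOSE 2-4: Q_total=10.50, C_total=6.00, V=1.75; Q2=7.00, Q4=3.50; dissipated=1.500
Op 4: GROUND 2: Q2=0; energy lost=6.125
Op 5: CLOSE 1-2: Q_total=3.67, C_total=8.00, V=0.46; Q1=1.83, Q2=1.83; dissipated=0.840
Total dissipated: 23.632 μJ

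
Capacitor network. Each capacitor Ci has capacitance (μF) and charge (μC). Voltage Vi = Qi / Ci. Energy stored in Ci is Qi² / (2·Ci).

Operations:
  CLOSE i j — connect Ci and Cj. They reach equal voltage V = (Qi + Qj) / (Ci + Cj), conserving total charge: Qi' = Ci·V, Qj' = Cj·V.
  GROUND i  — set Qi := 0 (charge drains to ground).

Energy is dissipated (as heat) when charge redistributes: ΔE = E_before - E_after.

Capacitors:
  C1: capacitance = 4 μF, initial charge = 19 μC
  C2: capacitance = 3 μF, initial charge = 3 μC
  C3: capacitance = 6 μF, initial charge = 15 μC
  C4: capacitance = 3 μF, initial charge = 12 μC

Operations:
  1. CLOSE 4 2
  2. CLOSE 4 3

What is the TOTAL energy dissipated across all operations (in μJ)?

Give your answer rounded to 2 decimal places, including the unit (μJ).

Answer: 6.75 μJ

Derivation:
Initial: C1(4μF, Q=19μC, V=4.75V), C2(3μF, Q=3μC, V=1.00V), C3(6μF, Q=15μC, V=2.50V), C4(3μF, Q=12μC, V=4.00V)
Op 1: CLOSE 4-2: Q_total=15.00, C_total=6.00, V=2.50; Q4=7.50, Q2=7.50; dissipated=6.750
Op 2: CLOSE 4-3: Q_total=22.50, C_total=9.00, V=2.50; Q4=7.50, Q3=15.00; dissipated=0.000
Total dissipated: 6.750 μJ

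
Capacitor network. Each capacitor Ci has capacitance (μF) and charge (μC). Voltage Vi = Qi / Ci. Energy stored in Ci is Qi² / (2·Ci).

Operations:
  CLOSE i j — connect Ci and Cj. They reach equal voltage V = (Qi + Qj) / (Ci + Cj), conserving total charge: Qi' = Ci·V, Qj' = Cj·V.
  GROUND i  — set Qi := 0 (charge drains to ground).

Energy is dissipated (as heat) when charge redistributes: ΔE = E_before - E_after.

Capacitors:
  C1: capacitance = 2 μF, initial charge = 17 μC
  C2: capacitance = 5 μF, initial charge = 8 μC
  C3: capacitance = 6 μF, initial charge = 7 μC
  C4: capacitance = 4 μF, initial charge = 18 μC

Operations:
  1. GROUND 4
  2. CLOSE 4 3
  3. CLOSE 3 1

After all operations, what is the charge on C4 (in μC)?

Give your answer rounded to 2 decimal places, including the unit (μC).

Initial: C1(2μF, Q=17μC, V=8.50V), C2(5μF, Q=8μC, V=1.60V), C3(6μF, Q=7μC, V=1.17V), C4(4μF, Q=18μC, V=4.50V)
Op 1: GROUND 4: Q4=0; energy lost=40.500
Op 2: CLOSE 4-3: Q_total=7.00, C_total=10.00, V=0.70; Q4=2.80, Q3=4.20; dissipated=1.633
Op 3: CLOSE 3-1: Q_total=21.20, C_total=8.00, V=2.65; Q3=15.90, Q1=5.30; dissipated=45.630
Final charges: Q1=5.30, Q2=8.00, Q3=15.90, Q4=2.80

Answer: 2.80 μC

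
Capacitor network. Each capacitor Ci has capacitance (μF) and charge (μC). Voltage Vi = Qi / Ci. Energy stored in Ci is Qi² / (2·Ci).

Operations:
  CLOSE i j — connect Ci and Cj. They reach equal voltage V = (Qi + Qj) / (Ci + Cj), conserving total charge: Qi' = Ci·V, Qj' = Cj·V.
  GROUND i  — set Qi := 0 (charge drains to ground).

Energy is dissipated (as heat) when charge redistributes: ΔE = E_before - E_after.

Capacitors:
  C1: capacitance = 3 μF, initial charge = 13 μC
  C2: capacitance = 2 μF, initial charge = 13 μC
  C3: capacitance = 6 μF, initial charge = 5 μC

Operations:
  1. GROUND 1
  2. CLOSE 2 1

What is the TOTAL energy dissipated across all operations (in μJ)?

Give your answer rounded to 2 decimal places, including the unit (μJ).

Answer: 53.52 μJ

Derivation:
Initial: C1(3μF, Q=13μC, V=4.33V), C2(2μF, Q=13μC, V=6.50V), C3(6μF, Q=5μC, V=0.83V)
Op 1: GROUND 1: Q1=0; energy lost=28.167
Op 2: CLOSE 2-1: Q_total=13.00, C_total=5.00, V=2.60; Q2=5.20, Q1=7.80; dissipated=25.350
Total dissipated: 53.517 μJ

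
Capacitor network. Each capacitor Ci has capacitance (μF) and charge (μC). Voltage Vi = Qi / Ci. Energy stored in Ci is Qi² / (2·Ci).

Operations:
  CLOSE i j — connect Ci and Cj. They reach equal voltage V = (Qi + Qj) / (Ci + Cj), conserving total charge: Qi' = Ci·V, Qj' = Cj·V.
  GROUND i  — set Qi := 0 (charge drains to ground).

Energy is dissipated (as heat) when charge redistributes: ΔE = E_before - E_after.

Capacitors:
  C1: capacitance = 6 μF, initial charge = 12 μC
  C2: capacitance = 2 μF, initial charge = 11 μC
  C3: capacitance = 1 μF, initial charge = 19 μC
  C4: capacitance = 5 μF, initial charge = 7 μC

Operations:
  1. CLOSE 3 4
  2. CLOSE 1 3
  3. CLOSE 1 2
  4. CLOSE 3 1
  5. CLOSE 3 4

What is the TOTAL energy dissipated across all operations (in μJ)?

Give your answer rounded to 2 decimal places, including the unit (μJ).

Answer: 139.92 μJ

Derivation:
Initial: C1(6μF, Q=12μC, V=2.00V), C2(2μF, Q=11μC, V=5.50V), C3(1μF, Q=19μC, V=19.00V), C4(5μF, Q=7μC, V=1.40V)
Op 1: CLOSE 3-4: Q_total=26.00, C_total=6.00, V=4.33; Q3=4.33, Q4=21.67; dissipated=129.067
Op 2: CLOSE 1-3: Q_total=16.33, C_total=7.00, V=2.33; Q1=14.00, Q3=2.33; dissipated=2.333
Op 3: CLOSE 1-2: Q_total=25.00, C_total=8.00, V=3.12; Q1=18.75, Q2=6.25; dissipated=7.521
Op 4: CLOSE 3-1: Q_total=21.08, C_total=7.00, V=3.01; Q3=3.01, Q1=18.07; dissipated=0.269
Op 5: CLOSE 3-4: Q_total=24.68, C_total=6.00, V=4.11; Q3=4.11, Q4=20.57; dissipated=0.728
Total dissipated: 139.917 μJ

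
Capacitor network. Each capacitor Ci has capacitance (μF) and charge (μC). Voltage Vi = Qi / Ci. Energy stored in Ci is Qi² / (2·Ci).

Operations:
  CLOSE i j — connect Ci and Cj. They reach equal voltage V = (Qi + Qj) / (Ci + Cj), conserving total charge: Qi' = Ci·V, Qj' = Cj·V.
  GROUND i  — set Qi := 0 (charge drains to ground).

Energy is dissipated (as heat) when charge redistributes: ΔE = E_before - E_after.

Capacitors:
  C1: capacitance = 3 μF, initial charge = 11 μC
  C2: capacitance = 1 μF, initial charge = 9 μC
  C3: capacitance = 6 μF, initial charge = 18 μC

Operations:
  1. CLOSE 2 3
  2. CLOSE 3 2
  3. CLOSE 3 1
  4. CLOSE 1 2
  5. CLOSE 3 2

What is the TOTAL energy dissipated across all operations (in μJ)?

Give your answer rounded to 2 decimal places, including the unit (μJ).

Initial: C1(3μF, Q=11μC, V=3.67V), C2(1μF, Q=9μC, V=9.00V), C3(6μF, Q=18μC, V=3.00V)
Op 1: CLOSE 2-3: Q_total=27.00, C_total=7.00, V=3.86; Q2=3.86, Q3=23.14; dissipated=15.429
Op 2: CLOSE 3-2: Q_total=27.00, C_total=7.00, V=3.86; Q3=23.14, Q2=3.86; dissipated=0.000
Op 3: CLOSE 3-1: Q_total=34.14, C_total=9.00, V=3.79; Q3=22.76, Q1=11.38; dissipated=0.036
Op 4: CLOSE 1-2: Q_total=15.24, C_total=4.00, V=3.81; Q1=11.43, Q2=3.81; dissipated=0.002
Op 5: CLOSE 3-2: Q_total=26.57, C_total=7.00, V=3.80; Q3=22.78, Q2=3.80; dissipated=0.000
Total dissipated: 15.466 μJ

Answer: 15.47 μJ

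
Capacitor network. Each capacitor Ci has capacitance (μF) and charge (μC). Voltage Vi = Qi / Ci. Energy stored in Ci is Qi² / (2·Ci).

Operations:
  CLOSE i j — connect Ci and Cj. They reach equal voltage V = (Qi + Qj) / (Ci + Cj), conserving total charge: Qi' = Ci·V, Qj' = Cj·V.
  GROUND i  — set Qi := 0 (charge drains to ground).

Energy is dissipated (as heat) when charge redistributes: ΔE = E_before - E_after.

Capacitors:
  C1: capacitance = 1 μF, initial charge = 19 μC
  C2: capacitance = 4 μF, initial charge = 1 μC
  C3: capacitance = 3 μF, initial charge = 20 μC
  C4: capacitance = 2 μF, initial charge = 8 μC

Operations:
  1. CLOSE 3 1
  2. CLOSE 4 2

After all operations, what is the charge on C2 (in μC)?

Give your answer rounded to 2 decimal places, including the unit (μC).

Answer: 6.00 μC

Derivation:
Initial: C1(1μF, Q=19μC, V=19.00V), C2(4μF, Q=1μC, V=0.25V), C3(3μF, Q=20μC, V=6.67V), C4(2μF, Q=8μC, V=4.00V)
Op 1: CLOSE 3-1: Q_total=39.00, C_total=4.00, V=9.75; Q3=29.25, Q1=9.75; dissipated=57.042
Op 2: CLOSE 4-2: Q_total=9.00, C_total=6.00, V=1.50; Q4=3.00, Q2=6.00; dissipated=9.375
Final charges: Q1=9.75, Q2=6.00, Q3=29.25, Q4=3.00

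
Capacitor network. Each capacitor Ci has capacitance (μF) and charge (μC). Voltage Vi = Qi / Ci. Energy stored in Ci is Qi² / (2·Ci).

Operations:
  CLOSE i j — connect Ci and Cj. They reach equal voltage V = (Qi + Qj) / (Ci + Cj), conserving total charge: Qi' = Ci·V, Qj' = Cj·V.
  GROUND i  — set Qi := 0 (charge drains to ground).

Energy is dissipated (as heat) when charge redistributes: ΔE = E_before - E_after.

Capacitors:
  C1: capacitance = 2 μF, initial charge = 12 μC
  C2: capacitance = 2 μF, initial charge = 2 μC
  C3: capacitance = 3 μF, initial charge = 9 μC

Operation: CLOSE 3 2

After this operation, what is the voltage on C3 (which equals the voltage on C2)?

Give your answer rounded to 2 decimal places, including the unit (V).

Initial: C1(2μF, Q=12μC, V=6.00V), C2(2μF, Q=2μC, V=1.00V), C3(3μF, Q=9μC, V=3.00V)
Op 1: CLOSE 3-2: Q_total=11.00, C_total=5.00, V=2.20; Q3=6.60, Q2=4.40; dissipated=2.400

Answer: 2.20 V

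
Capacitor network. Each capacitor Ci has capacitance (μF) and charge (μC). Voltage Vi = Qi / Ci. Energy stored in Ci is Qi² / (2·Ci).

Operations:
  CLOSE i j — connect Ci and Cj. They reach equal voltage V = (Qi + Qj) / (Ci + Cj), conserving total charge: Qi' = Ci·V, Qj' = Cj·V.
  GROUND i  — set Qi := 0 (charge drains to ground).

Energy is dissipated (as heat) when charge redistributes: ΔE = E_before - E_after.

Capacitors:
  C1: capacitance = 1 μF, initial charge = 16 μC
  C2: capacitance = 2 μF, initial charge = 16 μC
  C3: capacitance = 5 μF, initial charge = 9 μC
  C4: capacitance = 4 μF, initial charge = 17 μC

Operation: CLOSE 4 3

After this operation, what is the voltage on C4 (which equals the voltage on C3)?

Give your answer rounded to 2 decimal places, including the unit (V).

Initial: C1(1μF, Q=16μC, V=16.00V), C2(2μF, Q=16μC, V=8.00V), C3(5μF, Q=9μC, V=1.80V), C4(4μF, Q=17μC, V=4.25V)
Op 1: CLOSE 4-3: Q_total=26.00, C_total=9.00, V=2.89; Q4=11.56, Q3=14.44; dissipated=6.669

Answer: 2.89 V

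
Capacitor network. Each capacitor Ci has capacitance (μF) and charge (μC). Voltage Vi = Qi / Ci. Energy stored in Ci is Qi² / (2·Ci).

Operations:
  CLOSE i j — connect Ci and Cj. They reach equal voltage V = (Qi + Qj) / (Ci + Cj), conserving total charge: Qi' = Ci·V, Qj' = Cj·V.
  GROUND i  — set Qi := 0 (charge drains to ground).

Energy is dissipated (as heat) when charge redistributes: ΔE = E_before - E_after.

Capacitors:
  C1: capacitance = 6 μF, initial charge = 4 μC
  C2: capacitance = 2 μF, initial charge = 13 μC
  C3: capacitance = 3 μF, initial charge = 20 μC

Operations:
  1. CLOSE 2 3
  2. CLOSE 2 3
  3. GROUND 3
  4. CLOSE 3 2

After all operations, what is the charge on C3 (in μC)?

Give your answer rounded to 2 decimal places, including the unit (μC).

Answer: 7.92 μC

Derivation:
Initial: C1(6μF, Q=4μC, V=0.67V), C2(2μF, Q=13μC, V=6.50V), C3(3μF, Q=20μC, V=6.67V)
Op 1: CLOSE 2-3: Q_total=33.00, C_total=5.00, V=6.60; Q2=13.20, Q3=19.80; dissipated=0.017
Op 2: CLOSE 2-3: Q_total=33.00, C_total=5.00, V=6.60; Q2=13.20, Q3=19.80; dissipated=0.000
Op 3: GROUND 3: Q3=0; energy lost=65.340
Op 4: CLOSE 3-2: Q_total=13.20, C_total=5.00, V=2.64; Q3=7.92, Q2=5.28; dissipated=26.136
Final charges: Q1=4.00, Q2=5.28, Q3=7.92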